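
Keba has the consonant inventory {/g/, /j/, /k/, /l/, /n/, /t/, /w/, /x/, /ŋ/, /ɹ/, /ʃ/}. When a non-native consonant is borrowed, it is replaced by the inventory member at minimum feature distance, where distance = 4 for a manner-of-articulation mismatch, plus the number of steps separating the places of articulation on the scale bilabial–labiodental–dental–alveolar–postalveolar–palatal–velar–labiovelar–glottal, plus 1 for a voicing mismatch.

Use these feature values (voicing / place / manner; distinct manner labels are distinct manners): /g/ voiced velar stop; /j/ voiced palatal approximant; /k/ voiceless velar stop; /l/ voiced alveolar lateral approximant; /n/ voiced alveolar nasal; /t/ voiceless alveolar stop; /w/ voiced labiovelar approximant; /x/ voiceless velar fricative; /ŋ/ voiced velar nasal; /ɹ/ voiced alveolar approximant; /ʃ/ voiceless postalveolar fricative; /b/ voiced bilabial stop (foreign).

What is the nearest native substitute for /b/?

/t/ is closest: same manner (stop), place distance 3 (bilabial→alveolar), voicing differs (+1); total 4. Next closest is /g/ at distance 6.

t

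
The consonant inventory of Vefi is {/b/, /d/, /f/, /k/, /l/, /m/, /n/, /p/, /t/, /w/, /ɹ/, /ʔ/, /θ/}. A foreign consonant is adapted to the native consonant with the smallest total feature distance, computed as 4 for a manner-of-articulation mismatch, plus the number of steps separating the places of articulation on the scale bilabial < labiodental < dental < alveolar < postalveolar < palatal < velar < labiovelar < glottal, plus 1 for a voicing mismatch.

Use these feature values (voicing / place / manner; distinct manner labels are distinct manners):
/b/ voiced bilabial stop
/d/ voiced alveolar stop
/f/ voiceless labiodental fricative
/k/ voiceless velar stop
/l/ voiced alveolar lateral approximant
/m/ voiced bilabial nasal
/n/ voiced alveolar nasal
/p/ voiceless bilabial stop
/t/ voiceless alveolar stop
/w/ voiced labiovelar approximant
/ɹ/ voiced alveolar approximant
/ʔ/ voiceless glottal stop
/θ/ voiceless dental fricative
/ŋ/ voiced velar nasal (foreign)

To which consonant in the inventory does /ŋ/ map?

/n/ is closest: same manner (nasal), place distance 3 (velar→alveolar), same voicing; total 3. Next closest is /k/ at distance 5.

n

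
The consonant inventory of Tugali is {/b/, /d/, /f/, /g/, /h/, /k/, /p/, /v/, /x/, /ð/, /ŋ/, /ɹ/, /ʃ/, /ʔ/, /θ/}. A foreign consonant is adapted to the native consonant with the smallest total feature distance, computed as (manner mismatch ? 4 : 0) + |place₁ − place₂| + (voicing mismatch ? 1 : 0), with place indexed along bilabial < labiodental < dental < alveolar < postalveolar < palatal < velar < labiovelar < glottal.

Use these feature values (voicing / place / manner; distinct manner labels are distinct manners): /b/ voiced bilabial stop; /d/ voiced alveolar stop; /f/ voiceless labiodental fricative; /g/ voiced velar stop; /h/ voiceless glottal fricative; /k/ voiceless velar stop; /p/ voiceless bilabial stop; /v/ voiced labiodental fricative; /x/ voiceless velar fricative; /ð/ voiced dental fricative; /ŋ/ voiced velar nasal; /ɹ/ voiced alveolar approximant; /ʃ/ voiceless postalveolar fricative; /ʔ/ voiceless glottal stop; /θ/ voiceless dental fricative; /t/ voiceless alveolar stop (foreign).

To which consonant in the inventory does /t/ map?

/d/ is closest: same manner (stop), place distance 0 (alveolar→alveolar), voicing differs (+1); total 1. Next closest is /k/ at distance 3.

d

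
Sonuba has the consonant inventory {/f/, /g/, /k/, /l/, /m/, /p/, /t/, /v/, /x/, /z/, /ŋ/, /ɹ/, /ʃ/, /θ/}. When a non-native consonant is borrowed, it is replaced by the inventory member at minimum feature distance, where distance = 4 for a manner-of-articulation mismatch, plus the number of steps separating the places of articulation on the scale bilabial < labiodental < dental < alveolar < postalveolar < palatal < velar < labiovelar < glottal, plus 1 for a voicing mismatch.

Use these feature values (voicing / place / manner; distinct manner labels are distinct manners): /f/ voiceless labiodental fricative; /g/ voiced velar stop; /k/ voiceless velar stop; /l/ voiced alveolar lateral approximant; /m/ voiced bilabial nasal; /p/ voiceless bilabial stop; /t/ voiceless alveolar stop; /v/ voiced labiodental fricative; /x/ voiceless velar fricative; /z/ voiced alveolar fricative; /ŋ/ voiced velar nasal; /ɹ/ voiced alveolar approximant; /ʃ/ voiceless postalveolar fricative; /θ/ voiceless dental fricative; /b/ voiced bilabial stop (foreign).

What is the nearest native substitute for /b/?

p

/p/ is closest: same manner (stop), place distance 0 (bilabial→bilabial), voicing differs (+1); total 1. Next closest is /m/ at distance 4.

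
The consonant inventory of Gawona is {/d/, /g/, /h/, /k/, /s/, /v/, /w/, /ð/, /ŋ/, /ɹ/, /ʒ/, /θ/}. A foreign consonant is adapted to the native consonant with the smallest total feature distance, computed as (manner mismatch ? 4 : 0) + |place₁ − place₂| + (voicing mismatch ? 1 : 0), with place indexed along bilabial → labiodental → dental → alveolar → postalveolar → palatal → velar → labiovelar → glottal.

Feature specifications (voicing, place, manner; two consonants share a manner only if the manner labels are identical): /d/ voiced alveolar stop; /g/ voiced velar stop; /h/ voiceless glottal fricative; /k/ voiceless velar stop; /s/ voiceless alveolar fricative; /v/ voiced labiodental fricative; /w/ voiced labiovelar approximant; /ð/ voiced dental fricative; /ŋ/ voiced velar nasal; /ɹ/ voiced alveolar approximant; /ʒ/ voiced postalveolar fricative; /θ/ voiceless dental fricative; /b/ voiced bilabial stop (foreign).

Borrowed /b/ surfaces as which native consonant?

d

/d/ is closest: same manner (stop), place distance 3 (bilabial→alveolar), same voicing; total 3. Next closest is /v/ at distance 5.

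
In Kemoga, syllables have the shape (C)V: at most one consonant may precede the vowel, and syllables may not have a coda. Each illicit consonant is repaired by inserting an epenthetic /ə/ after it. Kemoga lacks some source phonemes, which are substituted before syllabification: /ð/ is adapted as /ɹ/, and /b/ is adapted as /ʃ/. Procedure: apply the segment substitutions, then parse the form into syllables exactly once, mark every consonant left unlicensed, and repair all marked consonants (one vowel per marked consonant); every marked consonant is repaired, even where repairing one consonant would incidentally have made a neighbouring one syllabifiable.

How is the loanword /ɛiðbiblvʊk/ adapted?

Substitution: /ð/ → /ɹ/, /b/ → /ʃ/, giving /ɛiɹʃiʃlvʊk/.
The consonants /ɹ/, /ʃ/, /l/, /k/ cannot be parsed into a legal (C)V syllable (no codas are permitted; onsets are limited to one consonant).
Inserting the epenthetic vowel yields /ɹ/ → /ɹə/, /ʃ/ → /ʃə/, /l/ → /lə/, /k/ → /kə/.

ɛiɹəʃiʃələvʊkə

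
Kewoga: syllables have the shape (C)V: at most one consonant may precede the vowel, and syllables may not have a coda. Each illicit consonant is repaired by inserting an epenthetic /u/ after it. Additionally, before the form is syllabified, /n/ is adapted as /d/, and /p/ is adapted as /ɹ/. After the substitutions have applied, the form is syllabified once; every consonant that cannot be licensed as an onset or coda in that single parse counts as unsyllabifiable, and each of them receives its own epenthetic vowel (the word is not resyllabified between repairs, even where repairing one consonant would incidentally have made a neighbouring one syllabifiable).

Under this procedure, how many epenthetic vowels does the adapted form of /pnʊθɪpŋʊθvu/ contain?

3

After substitution the input is /ɹdʊθɪɹŋʊθvu/.
The unsyllabifiable consonants are /ɹ/, /ɹ/, /θ/; each receives one epenthetic vowel.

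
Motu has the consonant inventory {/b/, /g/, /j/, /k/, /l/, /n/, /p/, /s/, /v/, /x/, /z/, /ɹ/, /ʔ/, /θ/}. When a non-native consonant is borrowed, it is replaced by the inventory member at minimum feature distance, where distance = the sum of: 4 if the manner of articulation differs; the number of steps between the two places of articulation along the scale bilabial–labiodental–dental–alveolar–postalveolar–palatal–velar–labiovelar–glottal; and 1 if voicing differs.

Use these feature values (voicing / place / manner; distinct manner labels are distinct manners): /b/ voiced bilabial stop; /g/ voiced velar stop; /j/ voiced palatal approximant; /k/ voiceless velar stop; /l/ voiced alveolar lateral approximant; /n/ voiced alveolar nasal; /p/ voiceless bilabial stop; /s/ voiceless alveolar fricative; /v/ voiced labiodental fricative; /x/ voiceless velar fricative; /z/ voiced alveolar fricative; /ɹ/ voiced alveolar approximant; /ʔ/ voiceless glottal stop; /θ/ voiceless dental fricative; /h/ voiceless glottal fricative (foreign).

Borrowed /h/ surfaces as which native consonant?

/x/ is closest: same manner (fricative), place distance 2 (glottal→velar), same voicing; total 2. Next closest is /ʔ/ at distance 4.

x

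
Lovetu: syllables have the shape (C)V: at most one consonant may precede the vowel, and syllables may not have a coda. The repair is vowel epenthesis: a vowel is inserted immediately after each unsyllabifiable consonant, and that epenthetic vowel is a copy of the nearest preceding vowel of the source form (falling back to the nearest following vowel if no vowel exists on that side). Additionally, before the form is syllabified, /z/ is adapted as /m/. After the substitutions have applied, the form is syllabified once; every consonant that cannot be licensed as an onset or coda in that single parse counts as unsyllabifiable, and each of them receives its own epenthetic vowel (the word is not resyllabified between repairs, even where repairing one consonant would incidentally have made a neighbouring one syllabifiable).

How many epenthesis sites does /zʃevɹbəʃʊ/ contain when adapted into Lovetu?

After substitution the input is /mʃevɹbəʃʊ/.
The unsyllabifiable consonants are /m/, /v/, /ɹ/; each receives one epenthetic vowel.

3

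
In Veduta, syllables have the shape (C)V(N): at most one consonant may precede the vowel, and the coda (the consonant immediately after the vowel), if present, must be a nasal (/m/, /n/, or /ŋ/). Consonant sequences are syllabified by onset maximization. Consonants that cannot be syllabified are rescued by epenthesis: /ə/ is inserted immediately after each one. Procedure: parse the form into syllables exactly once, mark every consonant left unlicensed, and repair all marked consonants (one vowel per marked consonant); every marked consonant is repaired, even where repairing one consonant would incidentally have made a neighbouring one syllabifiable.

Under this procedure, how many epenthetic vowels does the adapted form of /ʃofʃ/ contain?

The unsyllabifiable consonants are /f/, /ʃ/; each receives one epenthetic vowel.

2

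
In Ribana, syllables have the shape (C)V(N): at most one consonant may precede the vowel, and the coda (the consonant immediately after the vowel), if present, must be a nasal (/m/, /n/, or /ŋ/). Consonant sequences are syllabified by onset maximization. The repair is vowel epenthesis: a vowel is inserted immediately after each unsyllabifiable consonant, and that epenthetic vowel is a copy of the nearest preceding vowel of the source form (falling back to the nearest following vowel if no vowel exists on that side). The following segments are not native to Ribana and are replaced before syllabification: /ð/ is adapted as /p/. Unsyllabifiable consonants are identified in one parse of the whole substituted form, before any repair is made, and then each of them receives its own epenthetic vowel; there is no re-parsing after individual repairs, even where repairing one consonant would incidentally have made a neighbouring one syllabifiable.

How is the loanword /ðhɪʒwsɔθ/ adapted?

Substitution: /ð/ → /p/, giving /phɪʒwsɔθ/.
Under (C)V(N), the unsyllabifiable consonants are /p/, /ʒ/, /w/, /θ/ (only a nasal (/m/, /n/, or /ŋ/) is licensed in coda position; onsets are limited to one consonant).
Epenthesis after each stranded consonant: /p/ → /pɪ/, /ʒ/ → /ʒɪ/, /w/ → /wɪ/, /θ/ → /θɔ/.

pɪhɪʒɪwɪsɔθɔ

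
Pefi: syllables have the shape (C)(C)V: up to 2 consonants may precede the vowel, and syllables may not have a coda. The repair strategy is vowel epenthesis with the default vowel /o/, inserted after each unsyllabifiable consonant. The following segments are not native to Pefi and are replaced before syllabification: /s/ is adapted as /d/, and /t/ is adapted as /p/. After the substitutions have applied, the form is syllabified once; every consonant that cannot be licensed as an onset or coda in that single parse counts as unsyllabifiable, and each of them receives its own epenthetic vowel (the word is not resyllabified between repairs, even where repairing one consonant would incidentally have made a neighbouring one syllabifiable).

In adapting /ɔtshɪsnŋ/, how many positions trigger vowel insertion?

4

After substitution the input is /ɔpdhɪdnŋ/.
The unsyllabifiable consonants are /p/, /d/, /n/, /ŋ/; each receives one epenthetic vowel.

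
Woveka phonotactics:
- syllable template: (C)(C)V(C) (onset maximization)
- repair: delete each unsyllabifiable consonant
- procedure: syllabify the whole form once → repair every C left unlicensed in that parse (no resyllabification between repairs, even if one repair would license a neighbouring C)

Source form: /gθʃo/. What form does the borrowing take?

θʃo

Under (C)(C)V(C), the unsyllabifiable consonants are /g/ (at most one coda consonant is licensed; onsets may contain at most 2 consonants).
Deletion applies to /g/.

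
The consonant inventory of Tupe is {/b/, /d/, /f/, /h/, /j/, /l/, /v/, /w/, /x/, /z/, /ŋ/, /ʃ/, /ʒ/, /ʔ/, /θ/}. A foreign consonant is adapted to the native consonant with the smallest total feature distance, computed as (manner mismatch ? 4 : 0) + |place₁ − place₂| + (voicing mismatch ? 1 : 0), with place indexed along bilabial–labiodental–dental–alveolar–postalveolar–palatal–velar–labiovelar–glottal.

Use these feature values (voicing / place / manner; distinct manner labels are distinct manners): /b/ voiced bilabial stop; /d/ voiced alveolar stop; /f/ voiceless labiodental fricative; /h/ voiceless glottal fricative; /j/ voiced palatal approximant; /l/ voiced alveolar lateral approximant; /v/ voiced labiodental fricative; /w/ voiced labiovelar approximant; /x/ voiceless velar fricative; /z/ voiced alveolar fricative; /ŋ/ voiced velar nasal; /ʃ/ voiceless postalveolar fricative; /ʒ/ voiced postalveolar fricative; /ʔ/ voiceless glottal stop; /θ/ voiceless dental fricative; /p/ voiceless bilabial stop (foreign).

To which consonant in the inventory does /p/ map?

b

/b/ is closest: same manner (stop), place distance 0 (bilabial→bilabial), voicing differs (+1); total 1. Next closest is /d/ at distance 4.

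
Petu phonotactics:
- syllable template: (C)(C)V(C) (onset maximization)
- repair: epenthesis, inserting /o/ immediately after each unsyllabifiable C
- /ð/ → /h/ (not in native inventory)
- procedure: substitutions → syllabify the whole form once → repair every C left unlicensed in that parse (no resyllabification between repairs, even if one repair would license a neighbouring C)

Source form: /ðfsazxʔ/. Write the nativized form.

hofsazxoʔo

Substitution: /ð/ → /h/, giving /hfsazxʔ/.
The consonants /h/, /x/, /ʔ/ cannot be parsed into a legal (C)(C)V(C) syllable (at most one coda consonant is licensed; onsets may contain at most 2 consonants).
Each unlicensed consonant becomes the onset of a new syllable: /h/ → /ho/, /x/ → /xo/, /ʔ/ → /ʔo/.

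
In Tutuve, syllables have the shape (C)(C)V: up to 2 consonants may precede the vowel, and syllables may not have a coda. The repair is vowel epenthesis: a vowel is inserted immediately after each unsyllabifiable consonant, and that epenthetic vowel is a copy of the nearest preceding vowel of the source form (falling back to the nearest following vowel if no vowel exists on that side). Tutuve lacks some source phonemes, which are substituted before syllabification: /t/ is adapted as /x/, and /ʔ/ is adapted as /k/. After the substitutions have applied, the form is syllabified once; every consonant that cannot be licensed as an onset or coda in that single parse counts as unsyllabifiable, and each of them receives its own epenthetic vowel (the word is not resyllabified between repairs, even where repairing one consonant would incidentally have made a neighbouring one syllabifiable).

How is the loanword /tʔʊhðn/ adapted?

Substitution: /t/ → /x/, /ʔ/ → /k/, giving /xkʊhðn/.
Syllabifying with onset maximization leaves /h/, /ð/, /n/ stranded (no codas are permitted; onsets may contain at most 2 consonants).
Inserting the epenthetic vowel yields /h/ → /hʊ/, /ð/ → /ðʊ/, /n/ → /nʊ/.

xkʊhʊðʊnʊ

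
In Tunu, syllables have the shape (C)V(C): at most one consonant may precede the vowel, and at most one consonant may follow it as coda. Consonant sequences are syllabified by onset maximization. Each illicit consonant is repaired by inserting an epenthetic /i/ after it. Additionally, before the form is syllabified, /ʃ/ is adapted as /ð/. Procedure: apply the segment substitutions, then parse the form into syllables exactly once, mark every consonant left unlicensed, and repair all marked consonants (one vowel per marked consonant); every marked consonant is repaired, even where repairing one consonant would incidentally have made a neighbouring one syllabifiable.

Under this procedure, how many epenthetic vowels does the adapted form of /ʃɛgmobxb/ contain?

After substitution the input is /ðɛgmobxb/.
The unsyllabifiable consonants are /x/, /b/; each receives one epenthetic vowel.

2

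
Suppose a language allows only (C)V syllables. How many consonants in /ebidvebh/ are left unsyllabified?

3

Syllabifying with onset maximization leaves /d/, /b/, /h/ stranded (no codas are permitted; onsets are limited to one consonant).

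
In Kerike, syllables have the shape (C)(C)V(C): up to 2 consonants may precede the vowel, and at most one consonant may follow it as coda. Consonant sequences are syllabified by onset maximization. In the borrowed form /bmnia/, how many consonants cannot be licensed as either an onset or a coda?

Syllabifying with onset maximization leaves /b/ stranded (at most one coda consonant is licensed; onsets may contain at most 2 consonants).

1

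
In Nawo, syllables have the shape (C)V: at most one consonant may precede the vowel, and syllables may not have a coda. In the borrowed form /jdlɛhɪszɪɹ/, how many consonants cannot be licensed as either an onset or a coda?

4

Syllabifying with onset maximization leaves /j/, /d/, /s/, /ɹ/ stranded (no codas are permitted; onsets are limited to one consonant).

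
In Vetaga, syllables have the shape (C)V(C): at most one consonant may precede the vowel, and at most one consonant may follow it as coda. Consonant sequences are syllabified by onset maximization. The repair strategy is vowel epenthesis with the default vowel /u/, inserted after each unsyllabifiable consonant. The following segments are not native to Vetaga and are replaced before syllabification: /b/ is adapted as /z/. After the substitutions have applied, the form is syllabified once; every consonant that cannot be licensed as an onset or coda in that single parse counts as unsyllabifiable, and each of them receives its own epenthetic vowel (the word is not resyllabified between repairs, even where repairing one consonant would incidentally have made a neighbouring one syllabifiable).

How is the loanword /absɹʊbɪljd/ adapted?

Substitution: /b/ → /z/, giving /azsɹʊzɪljd/.
Syllabifying with onset maximization leaves /s/, /j/, /d/ stranded (at most one coda consonant is licensed; onsets are limited to one consonant).
Epenthesis after each stranded consonant: /s/ → /su/, /j/ → /ju/, /d/ → /du/.

azsuɹʊzɪljudu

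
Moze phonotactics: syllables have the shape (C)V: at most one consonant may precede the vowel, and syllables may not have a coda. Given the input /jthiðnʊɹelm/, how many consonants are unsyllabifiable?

Under (C)V, the unsyllabifiable consonants are /j/, /t/, /ð/, /l/, /m/ (no codas are permitted; onsets are limited to one consonant).

5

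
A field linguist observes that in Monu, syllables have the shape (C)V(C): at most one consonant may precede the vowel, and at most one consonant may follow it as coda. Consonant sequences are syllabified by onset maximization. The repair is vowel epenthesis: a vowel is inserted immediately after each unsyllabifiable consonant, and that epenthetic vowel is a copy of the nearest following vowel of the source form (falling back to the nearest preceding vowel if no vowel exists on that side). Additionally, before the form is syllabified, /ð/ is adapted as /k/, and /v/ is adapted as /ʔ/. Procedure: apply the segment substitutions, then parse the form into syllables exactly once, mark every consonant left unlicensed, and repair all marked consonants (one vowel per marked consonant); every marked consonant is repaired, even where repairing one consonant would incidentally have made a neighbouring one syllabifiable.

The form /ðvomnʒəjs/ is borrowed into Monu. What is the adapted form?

koʔomnəʒəjsə

Substitution: /ð/ → /k/, /v/ → /ʔ/, giving /kʔomnʒəjs/.
Under (C)V(C), the unsyllabifiable consonants are /k/, /n/, /s/ (at most one coda consonant is licensed; onsets are limited to one consonant).
Each unlicensed consonant becomes the onset of a new syllable: /k/ → /ko/, /n/ → /nə/, /s/ → /sə/.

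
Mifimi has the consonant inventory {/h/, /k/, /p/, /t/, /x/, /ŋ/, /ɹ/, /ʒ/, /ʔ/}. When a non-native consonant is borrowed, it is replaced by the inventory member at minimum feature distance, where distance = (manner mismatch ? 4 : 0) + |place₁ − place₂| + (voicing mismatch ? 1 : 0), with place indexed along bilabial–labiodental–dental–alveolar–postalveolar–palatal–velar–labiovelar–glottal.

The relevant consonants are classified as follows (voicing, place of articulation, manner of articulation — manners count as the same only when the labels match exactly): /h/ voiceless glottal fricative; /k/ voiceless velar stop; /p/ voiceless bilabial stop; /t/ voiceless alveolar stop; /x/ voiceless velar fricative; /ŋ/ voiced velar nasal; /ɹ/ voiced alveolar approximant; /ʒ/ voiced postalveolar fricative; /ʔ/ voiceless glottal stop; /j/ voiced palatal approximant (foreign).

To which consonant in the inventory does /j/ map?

ɹ

/ɹ/ is closest: same manner (approximant), place distance 2 (palatal→alveolar), same voicing; total 2. Next closest is /ŋ/ at distance 5.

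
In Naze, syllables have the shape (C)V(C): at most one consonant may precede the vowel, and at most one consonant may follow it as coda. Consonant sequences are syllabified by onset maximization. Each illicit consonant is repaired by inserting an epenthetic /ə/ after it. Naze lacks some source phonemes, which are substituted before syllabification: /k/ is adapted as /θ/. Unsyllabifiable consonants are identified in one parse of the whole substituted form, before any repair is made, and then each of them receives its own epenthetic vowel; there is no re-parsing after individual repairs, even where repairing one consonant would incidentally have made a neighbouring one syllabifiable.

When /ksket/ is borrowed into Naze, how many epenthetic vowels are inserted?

After substitution the input is /θsθet/.
The unsyllabifiable consonants are /θ/, /s/; each receives one epenthetic vowel.

2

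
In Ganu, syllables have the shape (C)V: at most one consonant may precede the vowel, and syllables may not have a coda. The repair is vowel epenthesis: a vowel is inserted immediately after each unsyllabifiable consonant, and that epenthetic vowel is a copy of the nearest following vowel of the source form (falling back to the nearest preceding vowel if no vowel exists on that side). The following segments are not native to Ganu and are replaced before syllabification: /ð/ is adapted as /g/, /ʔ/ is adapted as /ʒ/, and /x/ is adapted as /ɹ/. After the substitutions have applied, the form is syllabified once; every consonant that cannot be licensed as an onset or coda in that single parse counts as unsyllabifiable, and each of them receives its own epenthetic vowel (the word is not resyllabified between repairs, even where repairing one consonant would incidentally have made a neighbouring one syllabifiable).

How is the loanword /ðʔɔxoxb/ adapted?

Substitution: /ð/ → /g/, /ʔ/ → /ʒ/, /x/ → /ɹ/, giving /gʒɔɹoɹb/.
The consonants /g/, /ɹ/, /b/ cannot be parsed into a legal (C)V syllable (no codas are permitted; onsets are limited to one consonant).
Each unlicensed consonant becomes the onset of a new syllable: /g/ → /gɔ/, /ɹ/ → /ɹo/, /b/ → /bo/.

gɔʒɔɹoɹobo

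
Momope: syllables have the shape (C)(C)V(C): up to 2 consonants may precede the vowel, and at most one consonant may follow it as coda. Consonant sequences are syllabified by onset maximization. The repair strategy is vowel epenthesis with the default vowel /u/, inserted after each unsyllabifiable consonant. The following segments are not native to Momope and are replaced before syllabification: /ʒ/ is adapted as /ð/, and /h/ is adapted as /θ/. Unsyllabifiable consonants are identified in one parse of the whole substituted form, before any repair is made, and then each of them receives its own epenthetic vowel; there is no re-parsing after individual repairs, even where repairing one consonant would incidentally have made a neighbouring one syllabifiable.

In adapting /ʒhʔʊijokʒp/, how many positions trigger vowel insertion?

3

After substitution the input is /ðθʔʊijokðp/.
The unsyllabifiable consonants are /ð/, /ð/, /p/; each receives one epenthetic vowel.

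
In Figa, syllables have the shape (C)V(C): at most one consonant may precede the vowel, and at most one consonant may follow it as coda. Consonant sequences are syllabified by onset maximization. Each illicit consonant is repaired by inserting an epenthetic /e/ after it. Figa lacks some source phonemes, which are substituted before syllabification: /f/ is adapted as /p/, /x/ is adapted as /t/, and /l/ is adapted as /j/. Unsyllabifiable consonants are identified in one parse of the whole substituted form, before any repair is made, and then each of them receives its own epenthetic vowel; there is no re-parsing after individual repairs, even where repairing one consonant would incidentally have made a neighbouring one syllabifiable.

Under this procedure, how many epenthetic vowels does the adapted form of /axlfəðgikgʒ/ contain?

3

After substitution the input is /atjpəðgikgʒ/.
The unsyllabifiable consonants are /j/, /g/, /ʒ/; each receives one epenthetic vowel.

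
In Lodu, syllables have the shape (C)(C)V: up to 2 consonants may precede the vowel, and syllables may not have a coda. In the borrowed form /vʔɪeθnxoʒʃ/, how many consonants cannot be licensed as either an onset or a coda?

3

Under (C)(C)V, the unsyllabifiable consonants are /θ/, /ʒ/, /ʃ/ (no codas are permitted; onsets may contain at most 2 consonants).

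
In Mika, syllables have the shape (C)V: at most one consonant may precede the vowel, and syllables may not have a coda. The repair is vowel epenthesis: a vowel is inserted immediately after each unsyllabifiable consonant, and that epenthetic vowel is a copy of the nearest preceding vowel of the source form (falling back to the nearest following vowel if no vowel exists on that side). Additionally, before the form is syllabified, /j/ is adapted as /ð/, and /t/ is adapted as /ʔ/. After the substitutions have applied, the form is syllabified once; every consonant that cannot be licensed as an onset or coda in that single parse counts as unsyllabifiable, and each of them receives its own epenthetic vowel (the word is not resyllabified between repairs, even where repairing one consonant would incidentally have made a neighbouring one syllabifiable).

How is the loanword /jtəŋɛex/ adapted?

Substitution: /j/ → /ð/, /t/ → /ʔ/, giving /ðʔəŋɛex/.
Under (C)V, the unsyllabifiable consonants are /ð/, /x/ (no codas are permitted; onsets are limited to one consonant).
Each unlicensed consonant becomes the onset of a new syllable: /ð/ → /ðə/, /x/ → /xe/.

ðəʔəŋɛexe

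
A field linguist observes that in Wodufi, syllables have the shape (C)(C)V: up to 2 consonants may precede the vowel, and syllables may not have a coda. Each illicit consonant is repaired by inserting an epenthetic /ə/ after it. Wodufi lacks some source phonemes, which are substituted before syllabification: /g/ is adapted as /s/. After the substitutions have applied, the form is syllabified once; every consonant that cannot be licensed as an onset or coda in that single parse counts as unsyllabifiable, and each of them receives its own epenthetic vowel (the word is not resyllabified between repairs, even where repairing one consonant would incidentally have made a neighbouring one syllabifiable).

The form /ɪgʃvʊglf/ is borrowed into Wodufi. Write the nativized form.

Substitution: /g/ → /s/, giving /ɪsʃvʊslf/.
Syllabifying with onset maximization leaves /s/, /s/, /l/, /f/ stranded (no codas are permitted; onsets may contain at most 2 consonants).
Each unlicensed consonant becomes the onset of a new syllable: /s/ → /sə/, /s/ → /sə/, /l/ → /lə/, /f/ → /fə/.

ɪsəʃvʊsələfə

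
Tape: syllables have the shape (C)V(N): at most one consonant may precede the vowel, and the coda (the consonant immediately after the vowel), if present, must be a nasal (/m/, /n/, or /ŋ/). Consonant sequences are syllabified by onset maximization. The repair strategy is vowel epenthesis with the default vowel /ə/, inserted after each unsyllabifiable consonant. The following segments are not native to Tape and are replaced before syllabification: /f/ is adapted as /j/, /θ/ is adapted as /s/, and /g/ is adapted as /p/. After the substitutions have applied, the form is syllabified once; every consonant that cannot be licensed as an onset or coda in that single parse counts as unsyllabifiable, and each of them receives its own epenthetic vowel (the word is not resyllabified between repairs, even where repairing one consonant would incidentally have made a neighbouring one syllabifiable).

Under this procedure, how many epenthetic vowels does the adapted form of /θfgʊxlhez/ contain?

5

After substitution the input is /sjpʊxlhez/.
The unsyllabifiable consonants are /s/, /j/, /x/, /l/, /z/; each receives one epenthetic vowel.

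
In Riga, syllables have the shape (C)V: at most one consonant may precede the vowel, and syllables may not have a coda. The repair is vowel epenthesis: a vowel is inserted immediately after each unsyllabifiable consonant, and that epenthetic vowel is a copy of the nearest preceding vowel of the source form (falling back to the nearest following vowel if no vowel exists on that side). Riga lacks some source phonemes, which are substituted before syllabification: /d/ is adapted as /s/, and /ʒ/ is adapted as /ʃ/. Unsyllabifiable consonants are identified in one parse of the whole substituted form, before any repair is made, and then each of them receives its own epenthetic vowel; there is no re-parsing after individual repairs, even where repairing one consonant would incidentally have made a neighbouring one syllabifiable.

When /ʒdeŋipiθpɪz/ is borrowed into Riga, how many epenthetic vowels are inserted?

After substitution the input is /ʃseŋipiθpɪz/.
The unsyllabifiable consonants are /ʃ/, /θ/, /z/; each receives one epenthetic vowel.

3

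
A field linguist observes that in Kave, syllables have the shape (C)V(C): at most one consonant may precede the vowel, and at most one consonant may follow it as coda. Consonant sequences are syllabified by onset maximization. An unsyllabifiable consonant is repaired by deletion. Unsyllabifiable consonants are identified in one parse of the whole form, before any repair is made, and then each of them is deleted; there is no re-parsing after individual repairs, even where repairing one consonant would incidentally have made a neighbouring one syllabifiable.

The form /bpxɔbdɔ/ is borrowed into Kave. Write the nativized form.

Syllabifying with onset maximization leaves /b/, /p/ stranded (at most one coda consonant is licensed; onsets are limited to one consonant).
Each unlicensed consonant is deleted: /b/, /p/.

xɔbdɔ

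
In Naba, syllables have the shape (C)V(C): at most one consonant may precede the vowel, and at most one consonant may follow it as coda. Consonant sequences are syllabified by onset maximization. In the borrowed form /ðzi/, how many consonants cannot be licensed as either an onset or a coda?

1

Under (C)V(C), the unsyllabifiable consonants are /ð/ (at most one coda consonant is licensed; onsets are limited to one consonant).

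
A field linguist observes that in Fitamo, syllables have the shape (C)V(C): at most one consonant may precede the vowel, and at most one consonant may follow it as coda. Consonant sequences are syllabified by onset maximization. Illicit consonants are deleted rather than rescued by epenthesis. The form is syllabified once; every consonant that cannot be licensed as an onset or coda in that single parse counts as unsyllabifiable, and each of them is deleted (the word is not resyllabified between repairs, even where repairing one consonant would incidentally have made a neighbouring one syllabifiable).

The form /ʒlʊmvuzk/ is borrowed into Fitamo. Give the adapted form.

Under (C)V(C), the unsyllabifiable consonants are /ʒ/, /k/ (at most one coda consonant is licensed; onsets are limited to one consonant).
Deleting the stranded consonants removes /ʒ/, /k/.

lʊmvuz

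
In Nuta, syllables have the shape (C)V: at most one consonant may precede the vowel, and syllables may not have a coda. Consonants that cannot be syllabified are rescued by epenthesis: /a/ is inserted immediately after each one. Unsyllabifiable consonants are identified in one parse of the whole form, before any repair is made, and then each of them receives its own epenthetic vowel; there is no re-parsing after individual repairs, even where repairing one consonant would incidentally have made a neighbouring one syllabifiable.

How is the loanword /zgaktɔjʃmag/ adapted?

The consonants /z/, /k/, /j/, /ʃ/, /g/ cannot be parsed into a legal (C)V syllable (no codas are permitted; onsets are limited to one consonant).
Inserting the epenthetic vowel yields /z/ → /za/, /k/ → /ka/, /j/ → /ja/, /ʃ/ → /ʃa/, /g/ → /ga/.

zagakatɔjaʃamaga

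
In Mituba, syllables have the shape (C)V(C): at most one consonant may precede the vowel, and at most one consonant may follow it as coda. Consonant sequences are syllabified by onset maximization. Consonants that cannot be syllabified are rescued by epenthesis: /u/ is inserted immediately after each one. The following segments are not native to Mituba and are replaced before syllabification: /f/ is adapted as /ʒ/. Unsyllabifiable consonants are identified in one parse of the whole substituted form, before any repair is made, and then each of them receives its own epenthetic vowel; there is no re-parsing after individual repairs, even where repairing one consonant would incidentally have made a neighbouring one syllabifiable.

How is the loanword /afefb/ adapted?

aʒeʒbu

Substitution: /f/ → /ʒ/, giving /aʒeʒb/.
Under (C)V(C), the unsyllabifiable consonants are /b/ (at most one coda consonant is licensed; onsets are limited to one consonant).
Epenthesis after each stranded consonant: /b/ → /bu/.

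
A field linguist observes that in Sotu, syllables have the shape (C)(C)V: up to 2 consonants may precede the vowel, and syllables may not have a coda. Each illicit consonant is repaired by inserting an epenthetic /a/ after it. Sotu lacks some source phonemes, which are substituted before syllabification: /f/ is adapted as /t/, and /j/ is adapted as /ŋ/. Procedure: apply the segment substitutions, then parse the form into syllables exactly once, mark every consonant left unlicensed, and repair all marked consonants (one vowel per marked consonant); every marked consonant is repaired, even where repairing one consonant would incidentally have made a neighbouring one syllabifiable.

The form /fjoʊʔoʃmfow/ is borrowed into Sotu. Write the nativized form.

tŋoʊʔoʃamtowa

Substitution: /f/ → /t/, /j/ → /ŋ/, giving /tŋoʊʔoʃmtow/.
The consonants /ʃ/, /w/ cannot be parsed into a legal (C)(C)V syllable (no codas are permitted; onsets may contain at most 2 consonants).
Each unlicensed consonant becomes the onset of a new syllable: /ʃ/ → /ʃa/, /w/ → /wa/.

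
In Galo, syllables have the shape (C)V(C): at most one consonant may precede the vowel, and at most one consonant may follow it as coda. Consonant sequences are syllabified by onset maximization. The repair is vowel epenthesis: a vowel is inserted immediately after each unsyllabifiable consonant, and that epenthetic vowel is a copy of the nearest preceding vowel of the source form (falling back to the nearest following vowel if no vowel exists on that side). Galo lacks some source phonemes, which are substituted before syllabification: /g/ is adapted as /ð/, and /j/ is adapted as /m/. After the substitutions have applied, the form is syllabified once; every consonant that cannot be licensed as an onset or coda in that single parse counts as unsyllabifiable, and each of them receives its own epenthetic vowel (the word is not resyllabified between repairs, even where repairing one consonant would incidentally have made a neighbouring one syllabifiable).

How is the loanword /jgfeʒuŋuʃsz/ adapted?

Substitution: /j/ → /m/, /g/ → /ð/, giving /mðfeʒuŋuʃsz/.
The consonants /m/, /ð/, /s/, /z/ cannot be parsed into a legal (C)V(C) syllable (at most one coda consonant is licensed; onsets are limited to one consonant).
Inserting the epenthetic vowel yields /m/ → /me/, /ð/ → /ðe/, /s/ → /su/, /z/ → /zu/.

meðefeʒuŋuʃsuzu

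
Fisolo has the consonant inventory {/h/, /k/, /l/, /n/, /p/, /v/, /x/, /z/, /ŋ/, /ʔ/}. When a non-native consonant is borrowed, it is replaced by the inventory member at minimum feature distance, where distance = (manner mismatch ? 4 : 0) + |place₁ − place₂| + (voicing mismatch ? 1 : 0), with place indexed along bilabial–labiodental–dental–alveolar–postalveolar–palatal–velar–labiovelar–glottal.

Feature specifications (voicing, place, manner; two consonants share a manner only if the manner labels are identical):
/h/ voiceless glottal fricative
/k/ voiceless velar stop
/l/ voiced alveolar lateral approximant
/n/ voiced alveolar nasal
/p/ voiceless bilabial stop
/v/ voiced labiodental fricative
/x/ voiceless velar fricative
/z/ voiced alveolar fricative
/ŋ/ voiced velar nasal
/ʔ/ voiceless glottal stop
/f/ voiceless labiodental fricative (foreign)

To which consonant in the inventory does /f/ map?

v

/v/ is closest: same manner (fricative), place distance 0 (labiodental→labiodental), voicing differs (+1); total 1. Next closest is /z/ at distance 3.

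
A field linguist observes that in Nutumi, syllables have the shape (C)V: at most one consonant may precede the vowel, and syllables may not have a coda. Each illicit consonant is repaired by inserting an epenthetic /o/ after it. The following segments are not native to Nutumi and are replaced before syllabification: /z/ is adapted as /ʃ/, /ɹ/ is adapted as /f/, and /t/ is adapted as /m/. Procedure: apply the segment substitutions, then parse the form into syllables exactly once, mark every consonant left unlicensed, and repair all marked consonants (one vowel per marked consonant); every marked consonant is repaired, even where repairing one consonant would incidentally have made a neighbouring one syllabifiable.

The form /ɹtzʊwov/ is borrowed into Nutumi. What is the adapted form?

fomoʃʊwovo

Substitution: /ɹ/ → /f/, /t/ → /m/, /z/ → /ʃ/, giving /fmʃʊwov/.
Syllabifying with onset maximization leaves /f/, /m/, /v/ stranded (no codas are permitted; onsets are limited to one consonant).
Each unlicensed consonant becomes the onset of a new syllable: /f/ → /fo/, /m/ → /mo/, /v/ → /vo/.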